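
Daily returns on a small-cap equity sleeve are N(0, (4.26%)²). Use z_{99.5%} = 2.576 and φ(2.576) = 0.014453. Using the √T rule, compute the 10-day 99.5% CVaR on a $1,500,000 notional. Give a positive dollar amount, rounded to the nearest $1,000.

σ_{10d} = 4.26% × √10 = 13.471%.
ES multiplier = φ(z)/(1−α) = 0.014453/0.005 = 2.891.
ES = 13.471% × 2.891 = 38.945%; on $1,500,000: $584,175.

$584,000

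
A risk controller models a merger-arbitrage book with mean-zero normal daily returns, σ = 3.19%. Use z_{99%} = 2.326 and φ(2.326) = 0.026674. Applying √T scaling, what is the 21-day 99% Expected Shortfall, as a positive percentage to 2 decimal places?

σ_{21d} = 3.19% × √21 = 14.618%.
ES multiplier = φ(z)/(1−α) = 0.026674/0.01 = 2.667.
ES = 14.618% × 2.667 = 38.986%.

38.99%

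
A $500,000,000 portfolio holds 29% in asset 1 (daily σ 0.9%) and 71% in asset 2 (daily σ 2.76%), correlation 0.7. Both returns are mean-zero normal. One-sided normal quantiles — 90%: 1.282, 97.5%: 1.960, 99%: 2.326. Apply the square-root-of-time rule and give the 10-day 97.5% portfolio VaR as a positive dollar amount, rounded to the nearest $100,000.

σ_p = √(0.29²·0.9² + 0.71²·2.76² + 2·0.7·0.29·0.71·0.9·2.76) = 2.150%.
σ_{10d} = 2.150% × √10 = 6.799%.
VaR = 1.960 × 6.799% = 13.326%; on $500,000,000 that is $66,630,000.

$66,600,000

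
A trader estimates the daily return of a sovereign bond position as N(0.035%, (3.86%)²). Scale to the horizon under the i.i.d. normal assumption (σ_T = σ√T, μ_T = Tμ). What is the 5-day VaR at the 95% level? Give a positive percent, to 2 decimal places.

At 95%, z = 1.645.
σ_{5d} = 3.86% × √5 = 8.631%; μ_{5d} = 5 × 0.035% = 0.175%.
VaR = −(0.175%) + 1.645 × 8.631% = 14.023%.

14.02%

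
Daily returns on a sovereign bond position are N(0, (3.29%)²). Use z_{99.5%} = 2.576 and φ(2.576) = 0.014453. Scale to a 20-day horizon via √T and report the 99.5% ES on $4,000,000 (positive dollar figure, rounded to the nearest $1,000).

$1,701,000

σ_{20d} = 3.29% × √20 = 14.713%.
ES multiplier = φ(z)/(1−α) = 0.014453/0.005 = 2.891.
ES = 14.713% × 2.891 = 42.535%; on $4,000,000: $1,701,400.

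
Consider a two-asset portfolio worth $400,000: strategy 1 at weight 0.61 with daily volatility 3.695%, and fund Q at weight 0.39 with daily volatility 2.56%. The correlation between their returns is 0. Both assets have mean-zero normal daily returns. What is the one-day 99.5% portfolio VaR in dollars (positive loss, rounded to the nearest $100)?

$25,400

σ_p² = 0.61²·3.695² + 0.39²·2.56² + 2·0·0.61·0.39·3.695·2.56 = 6.0771 (%²).
σ_p = √6.0771 = 2.465%.
At 99.5%, z = 2.576.
VaR = 2.576 × 2.465% = 6.350%; on $400,000 that is $25,400.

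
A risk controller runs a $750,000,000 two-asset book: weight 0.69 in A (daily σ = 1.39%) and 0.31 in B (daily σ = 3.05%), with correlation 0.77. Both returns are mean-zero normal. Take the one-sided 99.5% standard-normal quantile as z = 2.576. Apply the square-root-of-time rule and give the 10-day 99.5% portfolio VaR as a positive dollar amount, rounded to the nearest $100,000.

$109,500,000

σ_p = √(0.69²·1.39² + 0.31²·3.05² + 2·0.77·0.69·0.31·1.39·3.05) = 1.792%.
σ_{10d} = 1.792% × √10 = 5.667%.
VaR = 2.576 × 5.667% = 14.598%; on $750,000,000 that is $109,485,000.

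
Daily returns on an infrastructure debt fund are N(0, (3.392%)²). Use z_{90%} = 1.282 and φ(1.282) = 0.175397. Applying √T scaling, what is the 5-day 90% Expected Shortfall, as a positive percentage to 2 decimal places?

13.30%

σ_{5d} = 3.392% × √5 = 7.585%.
ES multiplier = φ(z)/(1−α) = 0.175397/0.1 = 1.754.
ES = 7.585% × 1.754 = 13.304%.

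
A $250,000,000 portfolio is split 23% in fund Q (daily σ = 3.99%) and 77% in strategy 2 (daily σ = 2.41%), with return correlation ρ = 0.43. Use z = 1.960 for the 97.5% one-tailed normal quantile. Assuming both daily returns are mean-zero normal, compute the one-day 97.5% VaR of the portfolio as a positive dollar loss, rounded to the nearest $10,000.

$11,750,000

σ_p² = 0.23²·3.99² + 0.77²·2.41² + 2·0.43·0.23·0.77·3.99·2.41 = 5.7504 (%²).
σ_p = √5.7504 = 2.398%.
VaR = 1.960 × 2.398% = 4.700%; on $250,000,000 that is $11,750,000.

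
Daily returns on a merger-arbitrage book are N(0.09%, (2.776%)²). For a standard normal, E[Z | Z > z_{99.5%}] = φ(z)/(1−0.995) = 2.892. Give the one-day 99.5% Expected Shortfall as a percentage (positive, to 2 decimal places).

ES = −(0.09%) + 2.776% × 2.892 = 7.938%.

7.94%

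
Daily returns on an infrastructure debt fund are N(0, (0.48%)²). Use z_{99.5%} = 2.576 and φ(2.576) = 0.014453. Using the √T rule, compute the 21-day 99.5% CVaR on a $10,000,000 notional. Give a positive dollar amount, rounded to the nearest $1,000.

σ_{21d} = 0.48% × √21 = 2.200%.
ES multiplier = φ(z)/(1−α) = 0.014453/0.005 = 2.891.
ES = 2.200% × 2.891 = 6.360%; on $10,000,000: $636,000.

$636,000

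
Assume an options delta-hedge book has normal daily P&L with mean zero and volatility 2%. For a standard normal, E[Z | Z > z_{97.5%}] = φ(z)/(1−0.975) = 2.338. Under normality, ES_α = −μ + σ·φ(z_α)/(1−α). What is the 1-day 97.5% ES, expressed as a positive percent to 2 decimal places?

4.68%

ES = 2% × 2.338 = 4.676%.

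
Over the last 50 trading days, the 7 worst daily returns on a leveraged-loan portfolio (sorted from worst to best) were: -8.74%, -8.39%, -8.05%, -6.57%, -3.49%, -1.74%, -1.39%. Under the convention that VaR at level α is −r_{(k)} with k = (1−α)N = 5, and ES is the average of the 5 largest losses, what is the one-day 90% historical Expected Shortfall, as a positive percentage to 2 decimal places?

7.05%

The 5 worst returns sum to -35.24%.
ES = −(-35.24%) / 5 = 7.048% ≈ 7.05%.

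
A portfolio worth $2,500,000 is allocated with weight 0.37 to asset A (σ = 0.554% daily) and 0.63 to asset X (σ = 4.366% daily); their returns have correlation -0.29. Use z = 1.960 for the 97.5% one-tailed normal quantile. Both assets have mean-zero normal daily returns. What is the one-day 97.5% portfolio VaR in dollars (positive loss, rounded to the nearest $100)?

$132,200

σ_p² = 0.37²·0.554² + 0.63²·4.366² + 2·-0.29·0.37·0.63·0.554·4.366 = 7.2807 (%²).
σ_p = √7.2807 = 2.698%.
VaR = 1.960 × 2.698% = 5.288%; on $2,500,000 that is $132,200.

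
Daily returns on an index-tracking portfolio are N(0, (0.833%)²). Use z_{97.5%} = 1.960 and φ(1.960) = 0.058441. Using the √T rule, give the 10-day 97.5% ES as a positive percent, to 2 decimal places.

σ_{10d} = 0.833% × √10 = 2.634%.
ES multiplier = φ(z)/(1−α) = 0.058441/0.025 = 2.338.
ES = 2.634% × 2.338 = 6.158%.

6.16%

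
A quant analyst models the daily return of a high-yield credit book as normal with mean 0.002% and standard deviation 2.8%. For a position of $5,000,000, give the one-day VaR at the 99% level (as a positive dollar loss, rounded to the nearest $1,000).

At 99% one-sided, z = 2.326.
VaR = −μ + z·σ = −(0.002%) + 2.326 × 2.8% = 6.511%.
On $5,000,000: 0.06511 × $5,000,000 = $325,550.

$326,000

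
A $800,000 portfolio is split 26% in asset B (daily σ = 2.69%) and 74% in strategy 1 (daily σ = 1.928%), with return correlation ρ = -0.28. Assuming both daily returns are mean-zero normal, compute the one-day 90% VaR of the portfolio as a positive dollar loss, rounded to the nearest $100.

σ_p² = 0.26²·2.69² + 0.74²·1.928² + 2·-0.28·0.26·0.74·2.69·1.928 = 1.9659 (%²).
σ_p = √1.9659 = 1.402%.
At 90%, z = 1.282.
VaR = 1.282 × 1.402% = 1.797%; on $800,000 that is $14,376.

$14,400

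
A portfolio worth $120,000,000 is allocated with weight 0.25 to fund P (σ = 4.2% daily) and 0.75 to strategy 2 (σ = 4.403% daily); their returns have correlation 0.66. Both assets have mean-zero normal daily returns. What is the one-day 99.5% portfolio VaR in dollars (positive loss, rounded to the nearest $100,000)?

$12,600,000

σ_p² = 0.25²·4.2² + 0.75²·4.403² + 2·0.66·0.25·0.75·4.2·4.403 = 16.5843 (%²).
σ_p = √16.5843 = 4.072%.
At 99.5%, z = 2.576.
VaR = 2.576 × 4.072% = 10.489%; on $120,000,000 that is $12,586,800.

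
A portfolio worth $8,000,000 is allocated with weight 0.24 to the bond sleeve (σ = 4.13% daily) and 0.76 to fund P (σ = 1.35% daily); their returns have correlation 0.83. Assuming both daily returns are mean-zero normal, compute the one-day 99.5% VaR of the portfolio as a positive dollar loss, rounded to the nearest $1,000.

σ_p² = 0.24²·4.13² + 0.76²·1.35² + 2·0.83·0.24·0.76·4.13·1.35 = 3.7233 (%²).
σ_p = √3.7233 = 1.930%.
At 99.5%, z = 2.576.
VaR = 2.576 × 1.930% = 4.972%; on $8,000,000 that is $397,760.

$398,000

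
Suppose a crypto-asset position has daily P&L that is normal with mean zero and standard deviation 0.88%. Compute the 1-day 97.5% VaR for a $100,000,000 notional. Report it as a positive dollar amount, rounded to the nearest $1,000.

$1,725,000

At 97.5% one-sided, z = 1.960.
VaR = z·σ = 1.960 × 0.88% = 1.725%.
On $100,000,000: 0.01725 × $100,000,000 = $1,725,000.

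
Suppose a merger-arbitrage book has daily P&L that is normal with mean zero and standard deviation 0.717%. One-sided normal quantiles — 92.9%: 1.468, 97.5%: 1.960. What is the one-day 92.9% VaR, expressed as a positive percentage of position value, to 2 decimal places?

VaR = z·σ = 1.468 × 0.717% = 1.053%.

1.05%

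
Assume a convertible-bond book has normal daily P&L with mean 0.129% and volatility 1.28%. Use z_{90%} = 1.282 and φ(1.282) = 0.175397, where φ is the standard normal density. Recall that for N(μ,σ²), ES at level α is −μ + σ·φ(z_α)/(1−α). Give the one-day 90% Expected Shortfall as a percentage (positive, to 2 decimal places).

Tail multiplier: φ(z)/(1−α) = 0.175397 / 0.1 = 1.754.
ES = −(0.129%) + 1.28% × 1.754 = 2.116%.

2.12%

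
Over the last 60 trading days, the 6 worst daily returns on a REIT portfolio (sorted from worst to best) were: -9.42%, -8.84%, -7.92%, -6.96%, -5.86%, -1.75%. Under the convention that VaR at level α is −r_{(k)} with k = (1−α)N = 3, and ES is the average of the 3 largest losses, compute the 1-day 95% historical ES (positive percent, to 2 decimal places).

8.73%

The 3 worst returns sum to -26.18%.
ES = −(-26.18%) / 3 = 8.7266…% ≈ 8.73%.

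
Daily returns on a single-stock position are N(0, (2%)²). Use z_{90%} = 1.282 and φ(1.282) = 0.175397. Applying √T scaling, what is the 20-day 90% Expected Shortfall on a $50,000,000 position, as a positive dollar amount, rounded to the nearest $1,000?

σ_{20d} = 2% × √20 = 8.944%.
ES multiplier = φ(z)/(1−α) = 0.175397/0.1 = 1.754.
ES = 8.944% × 1.754 = 15.688%; on $50,000,000: $7,844,000.

$7,844,000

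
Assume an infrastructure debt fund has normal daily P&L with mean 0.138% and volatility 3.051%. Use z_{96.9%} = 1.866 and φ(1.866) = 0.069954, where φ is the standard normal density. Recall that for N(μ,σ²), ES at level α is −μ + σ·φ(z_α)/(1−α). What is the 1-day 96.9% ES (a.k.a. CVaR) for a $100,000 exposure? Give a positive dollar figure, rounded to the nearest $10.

$6,750

Tail multiplier: φ(z)/(1−α) = 0.069954 / 0.031 = 2.257.
ES = −(0.138%) + 3.051% × 2.257 = 6.748%.
On $100,000: 0.06748 × $100,000 = $6,748.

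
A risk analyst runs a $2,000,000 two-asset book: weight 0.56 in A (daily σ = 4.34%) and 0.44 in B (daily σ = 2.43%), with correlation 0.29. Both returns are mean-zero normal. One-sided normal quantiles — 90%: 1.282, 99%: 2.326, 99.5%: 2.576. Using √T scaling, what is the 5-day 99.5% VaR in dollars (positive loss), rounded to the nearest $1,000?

σ_p = √(0.56²·4.34² + 0.44²·2.43² + 2·0.29·0.56·0.44·4.34·2.43) = 2.925%.
σ_{5d} = 2.925% × √5 = 6.540%.
VaR = 2.576 × 6.540% = 16.847%; on $2,000,000 that is $336,940.

$337,000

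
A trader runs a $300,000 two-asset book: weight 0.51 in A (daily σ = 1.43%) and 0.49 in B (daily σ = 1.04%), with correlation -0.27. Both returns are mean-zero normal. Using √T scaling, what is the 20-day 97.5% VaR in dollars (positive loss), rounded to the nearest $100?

σ_p = √(0.51²·1.43² + 0.49²·1.04² + 2·-0.27·0.51·0.49·1.43·1.04) = 0.769%.
σ_{20d} = 0.769% × √20 = 3.439%.
z(97.5%) = 1.960.
VaR = 1.960 × 3.439% = 6.740%; on $300,000 that is $20,220.

$20,200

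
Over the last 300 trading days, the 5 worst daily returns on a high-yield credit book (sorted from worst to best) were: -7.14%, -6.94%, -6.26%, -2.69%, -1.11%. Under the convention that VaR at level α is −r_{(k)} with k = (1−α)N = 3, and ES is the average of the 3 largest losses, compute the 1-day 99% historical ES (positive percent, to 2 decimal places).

The 3 worst returns sum to -20.34%.
ES = −(-20.34%) / 3 = 6.78%.

6.78%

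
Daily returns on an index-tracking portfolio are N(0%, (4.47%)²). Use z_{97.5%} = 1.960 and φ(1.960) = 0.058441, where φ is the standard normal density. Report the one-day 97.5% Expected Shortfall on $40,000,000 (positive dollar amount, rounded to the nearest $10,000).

Tail multiplier: φ(z)/(1−α) = 0.058441 / 0.025 = 2.338.
ES = 4.47% × 2.338 = 10.451%.
On $40,000,000: 0.10451 × $40,000,000 = $4,180,400.

$4,180,000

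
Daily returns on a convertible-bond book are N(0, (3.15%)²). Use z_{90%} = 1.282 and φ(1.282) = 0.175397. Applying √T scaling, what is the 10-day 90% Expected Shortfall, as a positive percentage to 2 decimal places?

σ_{10d} = 3.15% × √10 = 9.961%.
ES multiplier = φ(z)/(1−α) = 0.175397/0.1 = 1.754.
ES = 9.961% × 1.754 = 17.472%.

17.47%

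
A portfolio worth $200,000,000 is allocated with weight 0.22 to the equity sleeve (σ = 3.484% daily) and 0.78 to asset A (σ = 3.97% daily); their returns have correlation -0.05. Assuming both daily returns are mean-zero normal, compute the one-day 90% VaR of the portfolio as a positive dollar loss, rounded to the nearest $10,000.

σ_p² = 0.22²·3.484² + 0.78²·3.97² + 2·-0.05·0.22·0.78·3.484·3.97 = 9.9391 (%²).
σ_p = √9.9391 = 3.153%.
At 90%, z = 1.282.
VaR = 1.282 × 3.153% = 4.042%; on $200,000,000 that is $8,084,000.

$8,080,000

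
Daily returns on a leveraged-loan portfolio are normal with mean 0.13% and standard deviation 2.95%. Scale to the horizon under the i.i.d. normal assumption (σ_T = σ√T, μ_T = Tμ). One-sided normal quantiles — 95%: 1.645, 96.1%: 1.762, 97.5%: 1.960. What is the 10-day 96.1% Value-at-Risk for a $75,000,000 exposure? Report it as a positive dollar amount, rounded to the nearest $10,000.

σ_{10d} = 2.95% × √10 = 9.329%; μ_{10d} = 10 × 0.13% = 1.300%.
VaR = −(1.300%) + 1.762 × 9.329% = 15.138%.
On $75,000,000: 0.15138 × $75,000,000 = $11,353,500.

$11,350,000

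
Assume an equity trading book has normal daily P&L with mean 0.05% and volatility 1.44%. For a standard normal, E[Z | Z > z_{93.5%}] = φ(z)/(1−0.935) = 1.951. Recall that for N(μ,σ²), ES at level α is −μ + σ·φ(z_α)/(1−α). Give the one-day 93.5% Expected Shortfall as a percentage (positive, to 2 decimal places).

2.76%

ES = −(0.05%) + 1.44% × 1.951 = 2.759%.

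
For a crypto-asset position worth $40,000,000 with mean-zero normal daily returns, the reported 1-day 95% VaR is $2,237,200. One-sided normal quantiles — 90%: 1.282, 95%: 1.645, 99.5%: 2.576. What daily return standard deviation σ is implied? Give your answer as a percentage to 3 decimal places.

3.400%

VaR as a fraction: $2,237,200 / $40,000,000 = 5.593%.
σ = VaR / z = 5.593% / 1.645 = 3.400%.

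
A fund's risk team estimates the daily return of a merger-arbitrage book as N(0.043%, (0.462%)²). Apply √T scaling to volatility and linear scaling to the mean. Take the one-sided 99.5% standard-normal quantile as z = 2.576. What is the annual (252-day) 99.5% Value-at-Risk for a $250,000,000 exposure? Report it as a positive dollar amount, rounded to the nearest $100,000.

σ_{252d} = 0.462% × √252 = 7.334%; μ_{252d} = 252 × 0.043% = 10.836%.
VaR = −(10.836%) + 2.576 × 7.334% = 8.056%.
On $250,000,000: 0.08056 × $250,000,000 = $20,140,000.

$20,100,000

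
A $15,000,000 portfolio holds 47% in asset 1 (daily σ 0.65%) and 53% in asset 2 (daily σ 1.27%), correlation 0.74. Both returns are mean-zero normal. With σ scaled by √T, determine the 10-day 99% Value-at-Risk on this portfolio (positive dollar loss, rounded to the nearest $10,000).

$1,020,000

σ_p = √(0.47²·0.65² + 0.53²·1.27² + 2·0.74·0.47·0.53·0.65·1.27) = 0.922%.
σ_{10d} = 0.922% × √10 = 2.916%.
z(99%) = 2.326.
VaR = 2.326 × 2.916% = 6.783%; on $15,000,000 that is $1,017,450.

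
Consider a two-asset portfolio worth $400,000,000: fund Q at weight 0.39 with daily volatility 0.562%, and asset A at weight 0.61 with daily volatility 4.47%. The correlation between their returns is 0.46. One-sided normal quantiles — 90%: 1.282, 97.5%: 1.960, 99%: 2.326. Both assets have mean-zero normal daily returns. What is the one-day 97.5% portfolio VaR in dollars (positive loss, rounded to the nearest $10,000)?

σ_p² = 0.39²·0.562² + 0.61²·4.47² + 2·0.46·0.39·0.61·0.562·4.47 = 8.0328 (%²).
σ_p = √8.0328 = 2.834%.
VaR = 1.960 × 2.834% = 5.555%; on $400,000,000 that is $22,220,000.

$22,220,000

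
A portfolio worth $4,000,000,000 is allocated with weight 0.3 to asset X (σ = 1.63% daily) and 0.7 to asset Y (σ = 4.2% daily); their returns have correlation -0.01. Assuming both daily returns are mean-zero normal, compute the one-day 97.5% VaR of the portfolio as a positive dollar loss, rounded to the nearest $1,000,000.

σ_p² = 0.3²·1.63² + 0.7²·4.2² + 2·-0.01·0.3·0.7·1.63·4.2 = 8.8540 (%²).
σ_p = √8.8540 = 2.976%.
At 97.5%, z = 1.960.
VaR = 1.960 × 2.976% = 5.833%; on $4,000,000,000 that is $233,320,000.

$233,000,000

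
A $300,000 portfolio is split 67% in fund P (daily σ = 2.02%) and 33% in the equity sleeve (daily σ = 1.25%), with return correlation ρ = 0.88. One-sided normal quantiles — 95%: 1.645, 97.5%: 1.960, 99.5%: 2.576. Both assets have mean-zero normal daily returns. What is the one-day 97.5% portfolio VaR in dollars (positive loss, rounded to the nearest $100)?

$10,200

σ_p² = 0.67²·2.02² + 0.33²·1.25² + 2·0.88·0.67·0.33·2.02·1.25 = 2.9844 (%²).
σ_p = √2.9844 = 1.728%.
VaR = 1.960 × 1.728% = 3.387%; on $300,000 that is $10,161.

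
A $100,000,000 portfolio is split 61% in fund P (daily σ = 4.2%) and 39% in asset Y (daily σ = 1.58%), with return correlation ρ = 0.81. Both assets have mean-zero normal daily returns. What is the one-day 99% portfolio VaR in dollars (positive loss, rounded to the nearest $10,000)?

$7,170,000

σ_p² = 0.61²·4.2² + 0.39²·1.58² + 2·0.81·0.61·0.39·4.2·1.58 = 9.5010 (%²).
σ_p = √9.5010 = 3.082%.
At 99%, z = 2.326.
VaR = 2.326 × 3.082% = 7.169%; on $100,000,000 that is $7,169,000.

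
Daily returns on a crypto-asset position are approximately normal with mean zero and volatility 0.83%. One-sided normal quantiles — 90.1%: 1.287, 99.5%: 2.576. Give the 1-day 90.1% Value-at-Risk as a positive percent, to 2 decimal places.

VaR = z·σ = 1.287 × 0.83% = 1.068%.

1.07%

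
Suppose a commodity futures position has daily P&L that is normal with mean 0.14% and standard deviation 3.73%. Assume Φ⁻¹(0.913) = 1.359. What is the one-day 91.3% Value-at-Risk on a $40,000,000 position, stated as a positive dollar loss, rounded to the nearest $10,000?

$1,970,000

VaR = −μ + z·σ = −(0.14%) + 1.359 × 3.73% = 4.929%.
On $40,000,000: 0.04929 × $40,000,000 = $1,971,600.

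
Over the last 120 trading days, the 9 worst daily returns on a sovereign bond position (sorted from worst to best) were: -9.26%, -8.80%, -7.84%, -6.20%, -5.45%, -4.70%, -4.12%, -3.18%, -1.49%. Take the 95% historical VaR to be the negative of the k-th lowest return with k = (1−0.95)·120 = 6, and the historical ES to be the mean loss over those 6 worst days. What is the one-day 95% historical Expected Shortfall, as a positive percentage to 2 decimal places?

7.04%

The 6 worst returns sum to -42.25%.
ES = −(-42.25%) / 6 = 7.0416…% ≈ 7.04%.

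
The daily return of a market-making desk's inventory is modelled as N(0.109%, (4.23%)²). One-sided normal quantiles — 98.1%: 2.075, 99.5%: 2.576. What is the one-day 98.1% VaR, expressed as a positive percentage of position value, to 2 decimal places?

8.67%

VaR = −μ + z·σ = −(0.109%) + 2.075 × 4.23% = 8.668%.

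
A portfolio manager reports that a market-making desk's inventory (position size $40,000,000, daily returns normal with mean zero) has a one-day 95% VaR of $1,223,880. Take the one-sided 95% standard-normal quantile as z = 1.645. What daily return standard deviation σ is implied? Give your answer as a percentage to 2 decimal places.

1.86%

VaR as a fraction: $1,223,880 / $40,000,000 = 3.060%.
σ = VaR / z = 3.060% / 1.645 = 1.860%.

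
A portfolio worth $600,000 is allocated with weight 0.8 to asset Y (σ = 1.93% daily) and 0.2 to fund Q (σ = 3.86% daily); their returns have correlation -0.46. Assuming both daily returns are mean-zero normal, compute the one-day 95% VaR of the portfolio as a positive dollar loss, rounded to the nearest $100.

σ_p² = 0.8²·1.93² + 0.2²·3.86² + 2·-0.46·0.8·0.2·1.93·3.86 = 1.8833 (%²).
σ_p = √1.8833 = 1.372%.
At 95%, z = 1.645.
VaR = 1.645 × 1.372% = 2.257%; on $600,000 that is $13,542.

$13,500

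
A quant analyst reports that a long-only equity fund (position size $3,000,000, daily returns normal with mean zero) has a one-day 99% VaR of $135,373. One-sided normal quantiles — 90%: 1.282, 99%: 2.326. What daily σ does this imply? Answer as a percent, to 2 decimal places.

1.94%

VaR as a fraction: $135,373 / $3,000,000 = 4.512%.
σ = VaR / z = 4.512% / 2.326 = 1.940%.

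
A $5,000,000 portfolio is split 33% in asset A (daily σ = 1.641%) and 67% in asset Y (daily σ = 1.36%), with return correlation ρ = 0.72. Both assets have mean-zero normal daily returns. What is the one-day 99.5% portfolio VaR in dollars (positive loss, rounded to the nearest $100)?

$174,400

σ_p² = 0.33²·1.641² + 0.67²·1.36² + 2·0.72·0.33·0.67·1.641·1.36 = 1.8341 (%²).
σ_p = √1.8341 = 1.354%.
At 99.5%, z = 2.576.
VaR = 2.576 × 1.354% = 3.488%; on $5,000,000 that is $174,400.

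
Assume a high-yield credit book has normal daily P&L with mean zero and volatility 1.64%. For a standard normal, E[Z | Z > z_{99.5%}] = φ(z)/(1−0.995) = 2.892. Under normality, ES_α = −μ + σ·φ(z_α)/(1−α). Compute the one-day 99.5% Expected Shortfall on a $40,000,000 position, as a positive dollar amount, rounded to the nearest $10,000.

$1,900,000

ES = 1.64% × 2.892 = 4.743%.
On $40,000,000: 0.04743 × $40,000,000 = $1,897,200.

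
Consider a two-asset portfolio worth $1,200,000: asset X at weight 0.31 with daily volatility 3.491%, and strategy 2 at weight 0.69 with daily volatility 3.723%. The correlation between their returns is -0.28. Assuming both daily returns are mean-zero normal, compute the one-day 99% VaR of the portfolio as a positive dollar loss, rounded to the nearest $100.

$69,600

σ_p² = 0.31²·3.491² + 0.69²·3.723² + 2·-0.28·0.31·0.69·3.491·3.723 = 6.2134 (%²).
σ_p = √6.2134 = 2.493%.
At 99%, z = 2.326.
VaR = 2.326 × 2.493% = 5.799%; on $1,200,000 that is $69,588.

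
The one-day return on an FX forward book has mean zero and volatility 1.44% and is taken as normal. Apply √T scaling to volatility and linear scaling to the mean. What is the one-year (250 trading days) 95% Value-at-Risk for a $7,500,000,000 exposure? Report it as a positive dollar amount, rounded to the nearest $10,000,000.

At 95%, z = 1.645.
σ_{250d} = 1.44% × √250 = 22.768%.
VaR = 1.645 × 22.768% = 37.453%.
On $7,500,000,000: 0.37453 × $7,500,000,000 = $2,808,975,000.

$2,810,000,000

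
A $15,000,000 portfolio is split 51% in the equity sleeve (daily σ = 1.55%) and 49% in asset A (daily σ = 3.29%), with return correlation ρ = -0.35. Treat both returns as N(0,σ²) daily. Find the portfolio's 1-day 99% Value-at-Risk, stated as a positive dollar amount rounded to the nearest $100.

$532,800

σ_p² = 0.51²·1.55² + 0.49²·3.29² + 2·-0.35·0.51·0.49·1.55·3.29 = 2.3317 (%²).
σ_p = √2.3317 = 1.527%.
At 99%, z = 2.326.
VaR = 2.326 × 1.527% = 3.552%; on $15,000,000 that is $532,800.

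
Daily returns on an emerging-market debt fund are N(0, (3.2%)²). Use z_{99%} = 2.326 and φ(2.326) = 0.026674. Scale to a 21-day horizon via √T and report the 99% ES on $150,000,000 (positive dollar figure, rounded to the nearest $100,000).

$58,700,000

σ_{21d} = 3.2% × √21 = 14.664%.
ES multiplier = φ(z)/(1−α) = 0.026674/0.01 = 2.667.
ES = 14.664% × 2.667 = 39.109%; on $150,000,000: $58,663,500.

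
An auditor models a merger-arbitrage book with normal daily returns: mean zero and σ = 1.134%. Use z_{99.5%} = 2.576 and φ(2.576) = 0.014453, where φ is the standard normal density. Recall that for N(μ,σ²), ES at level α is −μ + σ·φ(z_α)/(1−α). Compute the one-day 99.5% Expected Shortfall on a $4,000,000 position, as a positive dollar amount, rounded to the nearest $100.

Tail multiplier: φ(z)/(1−α) = 0.014453 / 0.005 = 2.891.
ES = 1.134% × 2.891 = 3.278%.
On $4,000,000: 0.03278 × $4,000,000 = $131,120.

$131,100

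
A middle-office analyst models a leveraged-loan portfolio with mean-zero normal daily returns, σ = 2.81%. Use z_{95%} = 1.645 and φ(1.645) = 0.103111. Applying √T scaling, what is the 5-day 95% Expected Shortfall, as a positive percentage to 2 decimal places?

σ_{5d} = 2.81% × √5 = 6.283%.
ES multiplier = φ(z)/(1−α) = 0.103111/0.05 = 2.062.
ES = 6.283% × 2.062 = 12.956%.

12.96%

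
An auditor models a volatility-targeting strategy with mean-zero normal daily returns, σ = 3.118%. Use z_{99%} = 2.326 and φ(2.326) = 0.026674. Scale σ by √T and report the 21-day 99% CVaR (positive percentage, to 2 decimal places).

σ_{21d} = 3.118% × √21 = 14.288%.
ES multiplier = φ(z)/(1−α) = 0.026674/0.01 = 2.667.
ES = 14.288% × 2.667 = 38.106%.

38.11%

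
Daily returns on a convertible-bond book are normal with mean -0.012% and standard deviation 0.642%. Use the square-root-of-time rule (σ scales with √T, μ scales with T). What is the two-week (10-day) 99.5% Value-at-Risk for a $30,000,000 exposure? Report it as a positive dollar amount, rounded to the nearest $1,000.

$1,605,000

At 99.5%, z = 2.576.
σ_{10d} = 0.642% × √10 = 2.030%; μ_{10d} = 10 × -0.012% = -0.120%.
VaR = −(-0.120%) + 2.576 × 2.030% = 5.349%.
On $30,000,000: 0.05349 × $30,000,000 = $1,604,700.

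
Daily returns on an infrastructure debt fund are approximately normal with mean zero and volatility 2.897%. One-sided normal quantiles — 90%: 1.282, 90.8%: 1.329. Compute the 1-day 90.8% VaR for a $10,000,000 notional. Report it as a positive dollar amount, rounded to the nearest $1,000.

VaR = z·σ = 1.329 × 2.897% = 3.850%.
On $10,000,000: 0.03850 × $10,000,000 = $385,000.

$385,000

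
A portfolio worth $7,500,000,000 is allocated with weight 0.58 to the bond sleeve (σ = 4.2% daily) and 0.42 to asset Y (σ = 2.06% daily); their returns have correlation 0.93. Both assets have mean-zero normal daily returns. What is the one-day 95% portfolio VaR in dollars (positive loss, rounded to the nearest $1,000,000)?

σ_p² = 0.58²·4.2² + 0.42²·2.06² + 2·0.93·0.58·0.42·4.2·2.06 = 10.6029 (%²).
σ_p = √10.6029 = 3.256%.
At 95%, z = 1.645.
VaR = 1.645 × 3.256% = 5.356%; on $7,500,000,000 that is $401,700,000.

$402,000,000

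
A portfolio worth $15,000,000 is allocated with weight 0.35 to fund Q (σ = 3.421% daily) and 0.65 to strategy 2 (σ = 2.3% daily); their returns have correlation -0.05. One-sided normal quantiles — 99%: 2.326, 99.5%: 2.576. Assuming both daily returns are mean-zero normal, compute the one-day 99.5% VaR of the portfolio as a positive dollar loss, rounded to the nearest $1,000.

σ_p² = 0.35²·3.421² + 0.65²·2.3² + 2·-0.05·0.35·0.65·3.421·2.3 = 3.4897 (%²).
σ_p = √3.4897 = 1.868%.
VaR = 2.576 × 1.868% = 4.812%; on $15,000,000 that is $721,800.

$722,000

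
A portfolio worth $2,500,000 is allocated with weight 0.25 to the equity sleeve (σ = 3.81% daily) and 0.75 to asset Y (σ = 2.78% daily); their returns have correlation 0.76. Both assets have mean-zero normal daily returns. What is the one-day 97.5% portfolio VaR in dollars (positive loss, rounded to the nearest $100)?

σ_p² = 0.25²·3.81² + 0.75²·2.78² + 2·0.76·0.25·0.75·3.81·2.78 = 8.2731 (%²).
σ_p = √8.2731 = 2.876%.
At 97.5%, z = 1.960.
VaR = 1.960 × 2.876% = 5.637%; on $2,500,000 that is $140,925.

$140,900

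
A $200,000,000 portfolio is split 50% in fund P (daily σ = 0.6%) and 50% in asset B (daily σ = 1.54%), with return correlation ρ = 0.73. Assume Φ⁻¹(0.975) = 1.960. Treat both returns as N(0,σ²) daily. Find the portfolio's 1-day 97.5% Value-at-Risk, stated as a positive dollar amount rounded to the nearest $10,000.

$3,960,000

σ_p² = 0.5²·0.6² + 0.5²·1.54² + 2·0.73·0.5·0.5·0.6·1.54 = 1.0202 (%²).
σ_p = √1.0202 = 1.010%.
VaR = 1.960 × 1.010% = 1.980%; on $200,000,000 that is $3,960,000.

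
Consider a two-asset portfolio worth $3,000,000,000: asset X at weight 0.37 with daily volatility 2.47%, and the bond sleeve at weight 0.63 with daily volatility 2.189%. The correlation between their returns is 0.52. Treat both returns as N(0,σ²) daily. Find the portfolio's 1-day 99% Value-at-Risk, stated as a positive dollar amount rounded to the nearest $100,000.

$140,400,000

σ_p² = 0.37²·2.47² + 0.63²·2.189² + 2·0.52·0.37·0.63·2.47·2.189 = 4.0478 (%²).
σ_p = √4.0478 = 2.012%.
At 99%, z = 2.326.
VaR = 2.326 × 2.012% = 4.680%; on $3,000,000,000 that is $140,400,000.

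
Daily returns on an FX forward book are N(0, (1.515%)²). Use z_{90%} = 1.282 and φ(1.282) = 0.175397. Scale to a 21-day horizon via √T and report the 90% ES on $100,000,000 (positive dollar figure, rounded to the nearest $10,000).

$12,180,000

σ_{21d} = 1.515% × √21 = 6.943%.
ES multiplier = φ(z)/(1−α) = 0.175397/0.1 = 1.754.
ES = 6.943% × 1.754 = 12.178%; on $100,000,000: $12,178,000.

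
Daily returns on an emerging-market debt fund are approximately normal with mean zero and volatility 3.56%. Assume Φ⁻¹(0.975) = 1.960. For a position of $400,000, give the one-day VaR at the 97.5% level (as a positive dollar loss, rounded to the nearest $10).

VaR = z·σ = 1.960 × 3.56% = 6.978%.
On $400,000: 0.06978 × $400,000 = $27,912.

$27,910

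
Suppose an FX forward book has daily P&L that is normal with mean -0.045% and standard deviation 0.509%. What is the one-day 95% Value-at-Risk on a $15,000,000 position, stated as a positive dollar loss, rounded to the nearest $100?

$132,300

At 95% one-sided, z = 1.645.
VaR = −μ + z·σ = −(-0.045%) + 1.645 × 0.509% = 0.882%.
On $15,000,000: 0.00882 × $15,000,000 = $132,300.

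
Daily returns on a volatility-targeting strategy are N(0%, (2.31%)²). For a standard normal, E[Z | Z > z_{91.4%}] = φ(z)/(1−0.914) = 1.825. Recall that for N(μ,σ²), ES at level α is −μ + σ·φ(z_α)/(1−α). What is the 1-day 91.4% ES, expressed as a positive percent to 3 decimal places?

ES = 2.31% × 1.825 = 4.216%.

4.216%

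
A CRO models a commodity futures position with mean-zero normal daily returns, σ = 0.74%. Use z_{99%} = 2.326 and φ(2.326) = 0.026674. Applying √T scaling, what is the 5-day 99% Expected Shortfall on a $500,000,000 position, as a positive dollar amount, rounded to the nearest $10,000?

$22,070,000

σ_{5d} = 0.74% × √5 = 1.655%.
ES multiplier = φ(z)/(1−α) = 0.026674/0.01 = 2.667.
ES = 1.655% × 2.667 = 4.414%; on $500,000,000: $22,070,000.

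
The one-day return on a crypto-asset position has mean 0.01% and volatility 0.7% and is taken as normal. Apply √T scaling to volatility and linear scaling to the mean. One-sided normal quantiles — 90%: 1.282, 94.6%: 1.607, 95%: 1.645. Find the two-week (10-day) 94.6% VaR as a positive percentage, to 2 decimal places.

σ_{10d} = 0.7% × √10 = 2.214%; μ_{10d} = 10 × 0.01% = 0.100%.
VaR = −(0.100%) + 1.607 × 2.214% = 3.458%.

3.46%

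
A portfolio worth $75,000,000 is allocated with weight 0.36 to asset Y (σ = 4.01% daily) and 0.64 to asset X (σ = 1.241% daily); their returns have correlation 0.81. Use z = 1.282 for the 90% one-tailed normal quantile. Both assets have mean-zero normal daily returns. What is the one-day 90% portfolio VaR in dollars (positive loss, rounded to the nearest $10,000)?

$2,060,000

σ_p² = 0.36²·4.01² + 0.64²·1.241² + 2·0.81·0.36·0.64·4.01·1.241 = 4.5722 (%²).
σ_p = √4.5722 = 2.138%.
VaR = 1.282 × 2.138% = 2.741%; on $75,000,000 that is $2,055,750.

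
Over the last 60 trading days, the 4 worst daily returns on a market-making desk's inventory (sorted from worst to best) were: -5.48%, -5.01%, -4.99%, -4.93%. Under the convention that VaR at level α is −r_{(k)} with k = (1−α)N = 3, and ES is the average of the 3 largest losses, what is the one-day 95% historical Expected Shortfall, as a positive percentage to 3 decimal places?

5.160%

The 3 worst returns sum to -15.48%.
ES = −(-15.48%) / 3 = 5.16% ≈ 5.160%.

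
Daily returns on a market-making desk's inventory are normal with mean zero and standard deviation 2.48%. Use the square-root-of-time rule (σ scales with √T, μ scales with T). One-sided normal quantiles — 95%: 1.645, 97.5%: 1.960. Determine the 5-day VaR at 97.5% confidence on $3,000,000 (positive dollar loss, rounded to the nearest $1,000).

$326,000

σ_{5d} = 2.48% × √5 = 5.545%.
VaR = 1.960 × 5.545% = 10.868%.
On $3,000,000: 0.10868 × $3,000,000 = $326,040.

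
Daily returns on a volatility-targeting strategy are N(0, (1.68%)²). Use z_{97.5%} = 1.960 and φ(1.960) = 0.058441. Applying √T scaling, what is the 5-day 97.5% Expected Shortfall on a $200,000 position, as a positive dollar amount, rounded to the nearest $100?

σ_{5d} = 1.68% × √5 = 3.757%.
ES multiplier = φ(z)/(1−α) = 0.058441/0.025 = 2.338.
ES = 3.757% × 2.338 = 8.784%; on $200,000: $17,568.

$17,600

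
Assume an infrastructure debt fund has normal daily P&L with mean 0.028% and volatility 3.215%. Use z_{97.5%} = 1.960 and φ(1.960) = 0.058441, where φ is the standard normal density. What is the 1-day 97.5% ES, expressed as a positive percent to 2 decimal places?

7.49%

Tail multiplier: φ(z)/(1−α) = 0.058441 / 0.025 = 2.338.
ES = −(0.028%) + 3.215% × 2.338 = 7.489%.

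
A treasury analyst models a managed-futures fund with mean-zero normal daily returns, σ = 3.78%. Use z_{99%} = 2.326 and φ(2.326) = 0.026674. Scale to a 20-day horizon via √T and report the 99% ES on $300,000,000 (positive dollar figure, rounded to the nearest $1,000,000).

σ_{20d} = 3.78% × √20 = 16.905%.
ES multiplier = φ(z)/(1−α) = 0.026674/0.01 = 2.667.
ES = 16.905% × 2.667 = 45.086%; on $300,000,000: $135,258,000.

$135,000,000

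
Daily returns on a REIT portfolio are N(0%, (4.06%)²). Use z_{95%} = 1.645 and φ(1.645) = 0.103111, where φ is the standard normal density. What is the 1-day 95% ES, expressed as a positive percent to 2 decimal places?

8.37%

Tail multiplier: φ(z)/(1−α) = 0.103111 / 0.05 = 2.062.
ES = 4.06% × 2.062 = 8.372%.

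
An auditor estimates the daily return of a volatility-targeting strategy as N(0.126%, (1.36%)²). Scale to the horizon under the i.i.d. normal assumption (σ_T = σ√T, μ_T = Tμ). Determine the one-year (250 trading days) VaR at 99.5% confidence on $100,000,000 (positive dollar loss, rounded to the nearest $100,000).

$23,900,000

At 99.5%, z = 2.576.
σ_{250d} = 1.36% × √250 = 21.503%; μ_{250d} = 250 × 0.126% = 31.500%.
VaR = −(31.500%) + 2.576 × 21.503% = 23.892%.
On $100,000,000: 0.23892 × $100,000,000 = $23,892,000.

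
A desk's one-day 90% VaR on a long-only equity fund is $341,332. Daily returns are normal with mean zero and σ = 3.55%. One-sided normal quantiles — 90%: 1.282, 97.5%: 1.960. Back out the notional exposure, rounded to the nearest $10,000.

$7,500,000

VaR as a fraction of value: z·σ = 1.282 × 3.55% = 4.5511%.
Position = $341,332 / 0.045511 = $7,499,989.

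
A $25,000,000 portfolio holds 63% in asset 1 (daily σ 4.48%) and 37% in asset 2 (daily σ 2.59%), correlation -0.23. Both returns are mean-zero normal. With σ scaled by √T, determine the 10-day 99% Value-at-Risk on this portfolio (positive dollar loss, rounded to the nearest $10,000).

$5,080,000

σ_p = √(0.63²·4.48² + 0.37²·2.59² + 2·-0.23·0.63·0.37·4.48·2.59) = 2.764%.
σ_{10d} = 2.764% × √10 = 8.741%.
z(99%) = 2.326.
VaR = 2.326 × 8.741% = 20.332%; on $25,000,000 that is $5,083,000.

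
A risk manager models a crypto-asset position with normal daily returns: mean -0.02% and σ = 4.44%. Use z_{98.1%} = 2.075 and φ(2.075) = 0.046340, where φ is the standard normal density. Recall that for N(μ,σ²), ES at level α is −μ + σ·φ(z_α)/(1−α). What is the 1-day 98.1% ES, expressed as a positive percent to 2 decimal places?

Tail multiplier: φ(z)/(1−α) = 0.046340 / 0.019 = 2.439.
ES = −(-0.02%) + 4.44% × 2.439 = 10.849%.

10.85%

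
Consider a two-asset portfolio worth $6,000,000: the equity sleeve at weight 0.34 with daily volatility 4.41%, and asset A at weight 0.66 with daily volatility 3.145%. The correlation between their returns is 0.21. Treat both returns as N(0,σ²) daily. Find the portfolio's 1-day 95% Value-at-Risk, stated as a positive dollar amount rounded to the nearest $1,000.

$277,000

σ_p² = 0.34²·4.41² + 0.66²·3.145² + 2·0.21·0.34·0.66·4.41·3.145 = 7.8639 (%²).
σ_p = √7.8639 = 2.804%.
At 95%, z = 1.645.
VaR = 1.645 × 2.804% = 4.613%; on $6,000,000 that is $276,780.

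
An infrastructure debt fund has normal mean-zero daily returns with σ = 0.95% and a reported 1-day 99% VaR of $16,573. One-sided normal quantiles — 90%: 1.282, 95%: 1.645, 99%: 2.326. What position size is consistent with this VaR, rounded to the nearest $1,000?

VaR as a fraction of value: z·σ = 2.326 × 0.95% = 2.2097%.
Position = $16,573 / 0.022097 = $750,011.

$750,000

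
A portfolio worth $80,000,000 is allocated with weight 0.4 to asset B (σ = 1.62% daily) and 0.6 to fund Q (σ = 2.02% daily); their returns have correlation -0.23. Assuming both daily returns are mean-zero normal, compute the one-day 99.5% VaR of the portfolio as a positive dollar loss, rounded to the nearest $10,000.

$2,550,000

σ_p² = 0.4²·1.62² + 0.6²·2.02² + 2·-0.23·0.4·0.6·1.62·2.02 = 1.5276 (%²).
σ_p = √1.5276 = 1.236%.
At 99.5%, z = 2.576.
VaR = 2.576 × 1.236% = 3.184%; on $80,000,000 that is $2,547,200.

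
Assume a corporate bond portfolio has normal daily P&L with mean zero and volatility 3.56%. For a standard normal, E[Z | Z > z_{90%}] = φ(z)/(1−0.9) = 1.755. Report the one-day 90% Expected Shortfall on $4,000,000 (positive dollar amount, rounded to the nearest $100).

ES = 3.56% × 1.755 = 6.248%.
On $4,000,000: 0.06248 × $4,000,000 = $249,920.

$249,900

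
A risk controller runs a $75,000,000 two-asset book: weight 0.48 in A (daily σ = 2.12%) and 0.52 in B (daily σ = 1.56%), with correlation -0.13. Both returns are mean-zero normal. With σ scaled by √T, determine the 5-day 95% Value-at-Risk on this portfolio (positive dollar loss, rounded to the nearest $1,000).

$3,355,000

σ_p = √(0.48²·2.12² + 0.52²·1.56² + 2·-0.13·0.48·0.52·2.12·1.56) = 1.216%.
σ_{5d} = 1.216% × √5 = 2.719%.
z(95%) = 1.645.
VaR = 1.645 × 2.719% = 4.473%; on $75,000,000 that is $3,354,750.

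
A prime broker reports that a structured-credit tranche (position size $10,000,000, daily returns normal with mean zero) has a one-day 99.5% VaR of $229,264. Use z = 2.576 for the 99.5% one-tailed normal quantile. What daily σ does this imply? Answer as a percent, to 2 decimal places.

VaR as a fraction: $229,264 / $10,000,000 = 2.293%.
σ = VaR / z = 2.293% / 2.576 = 0.890%.

0.89%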